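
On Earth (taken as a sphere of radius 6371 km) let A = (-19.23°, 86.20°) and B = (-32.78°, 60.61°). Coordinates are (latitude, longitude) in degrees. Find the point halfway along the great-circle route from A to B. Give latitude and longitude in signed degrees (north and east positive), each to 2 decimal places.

-26.58°, 74.16°

The central angle between A and B is δ = 0.4639 rad.
With f = 0.5, the slerp weights are sin((1−f)δ)/sin δ = 0.5138 and sin(fδ)/sin δ = 0.5138.
Weighted sum of the unit vectors: (0.5138)·(0.0626,0.9421,-0.3294) + (0.5138)·(0.4126,0.7325,-0.5414) = (0.2441, 0.8604, -0.4474).
Converting back: φ = atan2(z, √(x²+y²)) = -26.58°, λ = atan2(y, x) = 74.16°.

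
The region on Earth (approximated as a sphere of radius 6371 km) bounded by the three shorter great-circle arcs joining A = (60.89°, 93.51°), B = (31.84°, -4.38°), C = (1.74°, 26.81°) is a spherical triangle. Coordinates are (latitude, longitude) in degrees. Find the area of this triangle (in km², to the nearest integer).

20403573 km²

Side lengths (central angles): a = 0.7341, b = 1.3501, c = 1.1547 rad; semiperimeter s = 1.6195.
By l'Huilier's theorem, tan(E/4) = √[tan(s/2) tan((s−a)/2) tan((s−b)/2) tan((s−c)/2)], giving spherical excess E = 0.5027 rad.
Area = E·R² = 0.5027 × (6371)² ≈ 20403573 km².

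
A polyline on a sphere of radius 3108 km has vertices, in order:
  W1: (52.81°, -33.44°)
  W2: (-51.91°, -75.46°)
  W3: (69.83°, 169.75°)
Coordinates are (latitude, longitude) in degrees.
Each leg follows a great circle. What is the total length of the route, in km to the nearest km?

Leg W1→W2: central angle 1.9283 rad, distance 5993.2 km.
Leg W2→W3: central angle 2.5463 rad, distance 7913.8 km.
Total: 5993.2 + 7913.8 ≈ 13907 km.

13907 km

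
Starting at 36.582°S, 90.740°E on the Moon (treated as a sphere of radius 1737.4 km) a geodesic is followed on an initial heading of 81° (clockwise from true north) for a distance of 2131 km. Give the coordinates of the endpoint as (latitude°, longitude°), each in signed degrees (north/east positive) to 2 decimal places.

Angular distance δ = d/R = 2131/1737.4 = 1.22655 rad; initial bearing θ = 1.4137 rad.
sin φ₂ = sin φ₁ cos δ + cos φ₁ sin δ cos θ = (-0.5960)(0.3375) + (0.8030)(0.9413)(0.1564) = -0.0829, so φ₂ = -4.75°.
Δλ = atan2(sin θ sin δ cos φ₁, cos δ − sin φ₁ sin φ₂) = atan2(0.7466, 0.2881) = 68.899°.
λ₂ = 90.740° + 68.899° = 159.64°.

-4.75°, 159.64°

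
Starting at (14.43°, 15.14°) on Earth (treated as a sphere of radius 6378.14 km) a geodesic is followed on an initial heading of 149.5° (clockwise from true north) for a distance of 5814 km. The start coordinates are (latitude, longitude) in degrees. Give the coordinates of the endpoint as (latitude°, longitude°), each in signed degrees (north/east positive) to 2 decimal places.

Angular distance δ = d/R = 5814/6378.14 = 0.91155 rad; initial bearing θ = 2.6093 rad.
sin φ₂ = sin φ₁ cos δ + cos φ₁ sin δ cos θ = (0.2492)(0.6125) + (0.9685)(0.7905)(-0.8616) = -0.5070, so φ₂ = -30.46°.
Δλ = atan2(sin θ sin δ cos φ₁, cos δ − sin φ₁ sin φ₂) = atan2(0.3885, 0.7389) = 27.738°.
λ₂ = 15.140° + 27.738° = 42.88°.

-30.46°, 42.88°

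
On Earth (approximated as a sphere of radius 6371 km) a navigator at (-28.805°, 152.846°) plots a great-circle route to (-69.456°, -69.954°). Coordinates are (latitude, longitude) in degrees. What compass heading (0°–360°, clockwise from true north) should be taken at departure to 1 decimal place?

165.8°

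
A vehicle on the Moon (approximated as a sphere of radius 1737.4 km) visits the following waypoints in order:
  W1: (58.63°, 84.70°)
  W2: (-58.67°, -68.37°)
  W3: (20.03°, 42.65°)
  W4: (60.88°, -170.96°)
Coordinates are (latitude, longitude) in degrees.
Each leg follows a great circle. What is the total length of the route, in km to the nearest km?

11482 km

Leg W1→W2: central angle 2.8987 rad, distance 5036.2 km.
Leg W2→W3: central angle 2.0576 rad, distance 3574.9 km.
Leg W3→W4: central angle 1.6524 rad, distance 2870.9 km.
Total: 5036.2 + 3574.9 + 2870.9 ≈ 11482 km.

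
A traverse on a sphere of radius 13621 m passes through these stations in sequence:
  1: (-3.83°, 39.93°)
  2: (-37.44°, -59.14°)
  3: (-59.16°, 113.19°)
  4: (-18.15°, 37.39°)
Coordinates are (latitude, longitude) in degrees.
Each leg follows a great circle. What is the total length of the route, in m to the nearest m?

Leg 1→2: central angle 1.6552 rad, distance 22545.1 m.
Leg 2→3: central angle 1.4519 rad, distance 19776.8 m.
Leg 3→4: central angle 1.1735 rad, distance 15983.8 m.
Total: 22545.1 + 19776.8 + 15983.8 ≈ 58306 m.

58306 m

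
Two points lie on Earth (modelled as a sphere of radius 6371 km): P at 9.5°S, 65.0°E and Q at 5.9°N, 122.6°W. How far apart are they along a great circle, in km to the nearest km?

In radians: φ₁ = -0.1658, φ₂ = 0.1030, Δλ = 172.400° = 3.0089 rad.
cos c = sin φ₁ sin φ₂ + cos φ₁ cos φ₂ cos Δλ = (-0.1650)(0.1028) + (0.9863)(0.9947)(-0.9912) = -0.98941,
so c = arccos(-0.98941) = 2.99592 rad.
Distance = R·c = 6371 × 2.9959 ≈ 19087 km.

19087 km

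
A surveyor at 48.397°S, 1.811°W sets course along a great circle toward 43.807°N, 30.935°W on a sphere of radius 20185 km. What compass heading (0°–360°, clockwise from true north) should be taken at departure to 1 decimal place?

With φ₁ = -0.8447, φ₂ = 0.7646, Δλ = -0.5083 rad, the forward-azimuth formula gives
θ = atan2( sin Δλ cos φ₂ , cos φ₁ sin φ₂ − sin φ₁ cos φ₂ cos Δλ ) = atan2(-0.3512, 0.9310) = -20.67°.
Adding 360° brings this into [0°, 360°): 339.3°.

339.3°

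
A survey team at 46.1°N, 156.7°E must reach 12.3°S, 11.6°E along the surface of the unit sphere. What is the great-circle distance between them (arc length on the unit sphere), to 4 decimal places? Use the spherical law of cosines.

With latitudes φ₁ = 46.100°, φ₂ = -12.300° and longitude difference Δλ = -145.100°:
cos c = sin φ₁ sin φ₂ + cos φ₁ cos φ₂ cos Δλ = (0.7206)(-0.2130) + (0.6934)(0.9770)(-0.8202) = -0.70914,
so c = arccos(-0.70914) = 2.35907 rad.
On the unit sphere the arc length equals the central angle: 2.3591.

2.3591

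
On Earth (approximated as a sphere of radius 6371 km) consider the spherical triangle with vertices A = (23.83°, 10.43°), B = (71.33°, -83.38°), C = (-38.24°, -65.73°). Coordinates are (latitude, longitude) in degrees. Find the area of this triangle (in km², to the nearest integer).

60811393 km²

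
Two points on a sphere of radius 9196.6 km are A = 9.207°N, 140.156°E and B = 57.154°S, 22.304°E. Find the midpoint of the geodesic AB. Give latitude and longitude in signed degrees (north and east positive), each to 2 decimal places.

The central angle between A and B is δ = 1.9655 rad.
With f = 0.5, the slerp weights are sin((1−f)δ)/sin δ = 0.9013 and sin(fδ)/sin δ = 0.9013.
Weighted sum of the unit vectors: (0.9013)·(-0.7579,0.6324,0.1600) + (0.9013)·(0.5018,0.2058,-0.8401) = (-0.2308, 0.7556, -0.6130).
Converting back: φ = atan2(z, √(x²+y²)) = -37.81°, λ = atan2(y, x) = 106.99°.

-37.81°, 106.99°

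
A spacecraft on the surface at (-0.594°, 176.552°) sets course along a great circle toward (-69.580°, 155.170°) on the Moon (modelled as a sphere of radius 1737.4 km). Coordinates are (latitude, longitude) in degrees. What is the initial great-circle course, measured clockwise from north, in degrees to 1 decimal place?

Δλ = -21.382° = -0.3732 rad.
y = sin Δλ · cos φ₂ = (-0.3646)(0.3489) = -0.1272
x = cos φ₁ sin φ₂ − sin φ₁ cos φ₂ cos Δλ = (0.9999)(-0.9372) − (-0.0104)(0.3489)(0.9312) = -0.9337
θ = atan2(y, x) = -172.24°; adding 360° gives 187.8°.

187.8°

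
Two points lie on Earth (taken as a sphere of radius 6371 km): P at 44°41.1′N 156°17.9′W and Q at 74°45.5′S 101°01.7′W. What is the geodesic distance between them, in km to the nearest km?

13887 km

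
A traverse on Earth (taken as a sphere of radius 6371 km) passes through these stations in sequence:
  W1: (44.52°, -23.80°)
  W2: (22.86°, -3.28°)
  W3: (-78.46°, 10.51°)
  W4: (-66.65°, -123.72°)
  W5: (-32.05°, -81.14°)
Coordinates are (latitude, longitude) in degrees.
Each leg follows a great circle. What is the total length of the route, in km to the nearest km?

Leg W1→W2: central angle 0.4785 rad, distance 3048.3 km.
Leg W2→W3: central angle 1.7738 rad, distance 11300.8 km.
Leg W3→W4: central angle 0.5657 rad, distance 3603.8 km.
Leg W4→W5: central angle 0.7458 rad, distance 4751.3 km.
Total: 3048.3 + 11300.8 + 3603.8 + 4751.3 ≈ 22704 km.

22704 km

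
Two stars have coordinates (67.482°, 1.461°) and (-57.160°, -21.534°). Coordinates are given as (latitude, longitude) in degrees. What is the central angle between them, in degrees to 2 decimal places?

With latitudes φ₁ = 67.482°, φ₂ = -57.160° and longitude difference Δλ = -22.995°:
Haversine: a = sin²(Δφ/2) + cos φ₁ cos φ₂ sin²(Δλ/2) = 0.7842 + (0.3830)(0.5423)(0.0397) = 0.79247.
Central angle c = 2·arcsin(√a) = 2.19561 rad.
So the angular separation is 125.80°.

125.80°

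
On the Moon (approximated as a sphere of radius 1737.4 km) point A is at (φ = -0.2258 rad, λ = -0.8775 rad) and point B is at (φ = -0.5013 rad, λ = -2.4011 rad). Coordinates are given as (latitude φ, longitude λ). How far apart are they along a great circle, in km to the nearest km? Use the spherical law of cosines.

2471 km

Let φ₁ = -0.2258 rad, φ₂ = -0.5013 rad, and Δλ = -1.5236 rad.
cos c = sin φ₁ sin φ₂ + cos φ₁ cos φ₂ cos Δλ = (-0.2239)(-0.4806) + (0.9746)(0.8770)(0.0472) = 0.14792,
so c = arccos(0.14792) = 1.42234 rad.
Distance = R·c = 1737.4 × 1.4223 ≈ 2471 km.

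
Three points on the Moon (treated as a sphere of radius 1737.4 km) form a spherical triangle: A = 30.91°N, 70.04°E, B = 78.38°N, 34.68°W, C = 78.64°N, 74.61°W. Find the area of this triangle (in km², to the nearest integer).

173993 km²

Side lengths (central angles): a = 0.1362, b = 1.1963, c = 1.0936 rad; semiperimeter s = 1.2131.
By l'Huilier's theorem, tan(E/4) = √[tan(s/2) tan((s−a)/2) tan((s−b)/2) tan((s−c)/2)], giving spherical excess E = 0.0576 rad.
Area = E·R² = 0.0576 × (1737.4)² ≈ 173993 km².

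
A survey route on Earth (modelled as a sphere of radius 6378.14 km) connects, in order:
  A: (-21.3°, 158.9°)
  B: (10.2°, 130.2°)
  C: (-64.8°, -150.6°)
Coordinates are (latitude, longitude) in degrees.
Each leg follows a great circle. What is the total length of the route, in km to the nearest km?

15246 km

Leg A→B: central angle 0.7377 rad, distance 4705.4 km.
Leg B→C: central angle 1.6526 rad, distance 10540.5 km.
Total: 4705.4 + 10540.5 ≈ 15246 km.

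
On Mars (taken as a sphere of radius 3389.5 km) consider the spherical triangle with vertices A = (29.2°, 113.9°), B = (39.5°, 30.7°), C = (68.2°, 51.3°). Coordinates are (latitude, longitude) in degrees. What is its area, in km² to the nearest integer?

3113793 km²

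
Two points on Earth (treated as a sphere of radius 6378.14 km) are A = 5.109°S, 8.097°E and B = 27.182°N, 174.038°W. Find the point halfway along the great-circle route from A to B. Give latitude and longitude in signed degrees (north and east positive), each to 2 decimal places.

73.05°, 25.29°

The central angle between A and B is δ = 2.7547 rad.
With f = 0.5, the slerp weights are sin((1−f)δ)/sin δ = 2.6010 and sin(fδ)/sin δ = 2.6010.
Weighted sum of the unit vectors: (2.6010)·(0.9861,0.1403,-0.0891) + (2.6010)·(-0.8847,-0.0924,0.4568) = (0.2636, 0.1246, 0.9566).
Converting back: φ = atan2(z, √(x²+y²)) = 73.05°, λ = atan2(y, x) = 25.29°.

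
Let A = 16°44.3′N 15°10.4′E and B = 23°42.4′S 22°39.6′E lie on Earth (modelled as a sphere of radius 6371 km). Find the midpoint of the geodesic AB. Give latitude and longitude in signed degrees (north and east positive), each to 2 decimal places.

-3.49°, 18.83°

Central angle δ = 0.7173 rad. Interpolating on the sphere with fraction f = 0.5:
P = [sin((1−f)δ)·A + sin(fδ)·B] / sin δ = 0.5340·A + 0.5340·B in Cartesian coordinates,
giving P = (0.9447, 0.3222, -0.0609), i.e. latitude -3.49°, longitude 18.83°.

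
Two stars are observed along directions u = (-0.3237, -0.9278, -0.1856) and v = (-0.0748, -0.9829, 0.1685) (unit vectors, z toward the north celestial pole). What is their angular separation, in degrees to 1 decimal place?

25.2°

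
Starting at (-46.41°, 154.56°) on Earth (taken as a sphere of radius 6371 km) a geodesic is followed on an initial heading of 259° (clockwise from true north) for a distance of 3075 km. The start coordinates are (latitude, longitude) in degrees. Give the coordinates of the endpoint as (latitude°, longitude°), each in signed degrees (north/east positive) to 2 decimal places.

-44.64°, 114.75°

Angular distance δ = d/R = 3075/6371 = 0.48266 rad; initial bearing θ = 4.5204 rad.
sin φ₂ = sin φ₁ cos δ + cos φ₁ sin δ cos θ = (-0.7243)(0.8858) + (0.6895)(0.4641)(-0.1908) = -0.7026, so φ₂ = -44.64°.
Δλ = atan2(sin θ sin δ cos φ₁, cos δ − sin φ₁ sin φ₂) = atan2(-0.3141, 0.3769) = -39.813°.
λ₂ = 154.560° − 39.813° = 114.75°.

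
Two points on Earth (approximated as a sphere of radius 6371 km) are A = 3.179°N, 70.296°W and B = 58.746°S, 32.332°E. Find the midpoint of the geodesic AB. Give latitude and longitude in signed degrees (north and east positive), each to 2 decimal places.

The central angle between A and B is δ = 1.7322 rad.
With f = 0.5, the slerp weights are sin((1−f)δ)/sin δ = 0.7718 and sin(fδ)/sin δ = 0.7718.
Weighted sum of the unit vectors: (0.7718)·(0.3366,-0.9400,0.0555) + (0.7718)·(0.4384,0.2775,-0.8549) = (0.5982, -0.5113, -0.6170).
Converting back: φ = atan2(z, √(x²+y²)) = -38.10°, λ = atan2(y, x) = -40.52°.

-38.10°, -40.52°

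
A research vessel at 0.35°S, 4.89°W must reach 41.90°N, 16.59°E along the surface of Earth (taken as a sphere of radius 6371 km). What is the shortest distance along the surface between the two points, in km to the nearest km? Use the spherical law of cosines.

With latitudes φ₁ = -0.350°, φ₂ = 41.900° and longitude difference Δλ = 21.480°:
cos c = sin φ₁ sin φ₂ + cos φ₁ cos φ₂ cos Δλ = (-0.0061)(0.6678) + (1.0000)(0.7443)(0.9305) = 0.68852,
so c = arccos(0.68852) = 0.81135 rad.
Distance = R·c = 6371 × 0.8113 ≈ 5169 km.

5169 km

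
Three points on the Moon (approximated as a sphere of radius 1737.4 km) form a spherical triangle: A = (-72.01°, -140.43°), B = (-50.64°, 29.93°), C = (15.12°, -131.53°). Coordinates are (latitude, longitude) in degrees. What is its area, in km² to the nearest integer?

Side lengths (central angles): a = 2.4689, b = 1.5243, c = 0.9977 rad; semiperimeter s = 2.4954.
By l'Huilier's theorem, tan(E/4) = √[tan(s/2) tan((s−a)/2) tan((s−b)/2) tan((s−c)/2)], giving spherical excess E = 0.5541 rad.
Area = E·R² = 0.5541 × (1737.4)² ≈ 1672606 km².

1672606 km²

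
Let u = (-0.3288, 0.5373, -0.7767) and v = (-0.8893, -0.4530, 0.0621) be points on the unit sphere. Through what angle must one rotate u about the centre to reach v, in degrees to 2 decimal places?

89.96°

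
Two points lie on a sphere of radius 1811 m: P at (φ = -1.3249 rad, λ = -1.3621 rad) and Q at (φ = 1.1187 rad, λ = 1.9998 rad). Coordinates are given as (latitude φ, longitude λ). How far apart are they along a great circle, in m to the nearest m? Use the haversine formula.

5294 m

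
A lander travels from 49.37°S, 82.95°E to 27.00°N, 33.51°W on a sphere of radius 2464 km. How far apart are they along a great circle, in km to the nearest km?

5465 km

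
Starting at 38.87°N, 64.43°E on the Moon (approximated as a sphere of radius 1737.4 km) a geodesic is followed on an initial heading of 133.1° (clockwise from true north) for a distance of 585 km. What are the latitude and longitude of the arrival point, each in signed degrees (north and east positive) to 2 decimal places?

Angular distance δ = d/R = 585/1737.4 = 0.33671 rad; initial bearing θ = 2.3230 rad.
sin φ₂ = sin φ₁ cos δ + cos φ₁ sin δ cos θ = (0.6276)(0.9438) + (0.7786)(0.3304)(-0.6833) = 0.4166, so φ₂ = 24.62°.
Δλ = atan2(sin θ sin δ cos φ₁, cos δ − sin φ₁ sin φ₂) = atan2(0.1878, 0.6824) = 15.388°.
λ₂ = 64.430° + 15.388° = 79.82°.

24.62°, 79.82°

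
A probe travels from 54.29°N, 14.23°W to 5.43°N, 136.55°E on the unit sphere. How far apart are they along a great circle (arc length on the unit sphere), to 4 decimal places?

With latitudes φ₁ = 54.290°, φ₂ = 5.430° and longitude difference Δλ = 150.780°:
cos c = sin φ₁ sin φ₂ + cos φ₁ cos φ₂ cos Δλ = (0.8120)(0.0946) + (0.5837)(0.9955)(-0.8728) = -0.43029,
so c = arccos(-0.43029) = 2.01561 rad.
On the unit sphere the arc length equals the central angle: 2.0156.

2.0156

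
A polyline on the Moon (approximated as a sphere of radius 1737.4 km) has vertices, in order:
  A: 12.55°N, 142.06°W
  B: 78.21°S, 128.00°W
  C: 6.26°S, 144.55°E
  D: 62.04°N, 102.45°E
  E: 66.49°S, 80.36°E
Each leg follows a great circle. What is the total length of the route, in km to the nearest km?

11509 km

Leg A→B: central angle 1.5900 rad, distance 2762.5 km.
Leg B→C: central angle 1.4548 rad, distance 2527.5 km.
Leg C→D: central angle 1.3186 rad, distance 2291.0 km.
Leg D→E: central angle 2.2609 rad, distance 3928.2 km.
Total: 2762.5 + 2527.5 + 2291.0 + 3928.2 ≈ 11509 km.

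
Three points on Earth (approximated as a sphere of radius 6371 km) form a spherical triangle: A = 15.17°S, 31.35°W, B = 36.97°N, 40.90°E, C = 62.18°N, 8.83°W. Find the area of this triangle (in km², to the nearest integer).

Side lengths (central angles): a = 0.6874, b = 1.3851, c = 1.4930 rad; semiperimeter s = 1.7827.
By l'Huilier's theorem, tan(E/4) = √[tan(s/2) tan((s−a)/2) tan((s−b)/2) tan((s−c)/2)], giving spherical excess E = 0.5916 rad.
Area = E·R² = 0.5916 × (6371)² ≈ 24012462 km².

24012462 km²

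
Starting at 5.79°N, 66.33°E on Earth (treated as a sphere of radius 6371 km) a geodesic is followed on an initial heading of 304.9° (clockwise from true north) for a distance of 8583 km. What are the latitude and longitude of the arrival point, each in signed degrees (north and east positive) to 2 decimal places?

Angular distance δ = d/R = 8583/6371 = 1.34720 rad; initial bearing θ = 5.3215 rad.
sin φ₂ = sin φ₁ cos δ + cos φ₁ sin δ cos θ = (0.1009)(0.2217) + (0.9949)(0.9751)(0.5721) = 0.5774, so φ₂ = 35.27°.
Δλ = atan2(sin θ sin δ cos φ₁, cos δ − sin φ₁ sin φ₂) = atan2(-0.7957, 0.1635) = -78.389°.
λ₂ = 66.330° − 78.389° = -12.06°.

35.27°, -12.06°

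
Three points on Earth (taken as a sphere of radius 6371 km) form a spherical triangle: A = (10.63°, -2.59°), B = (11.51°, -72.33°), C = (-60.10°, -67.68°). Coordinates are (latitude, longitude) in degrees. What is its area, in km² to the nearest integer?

38158214 km²

Side lengths (central angles): a = 1.2515, b = 1.5243, c = 1.1915 rad; semiperimeter s = 1.9837.
By l'Huilier's theorem, tan(E/4) = √[tan(s/2) tan((s−a)/2) tan((s−b)/2) tan((s−c)/2)], giving spherical excess E = 0.9401 rad.
Area = E·R² = 0.9401 × (6371)² ≈ 38158214 km².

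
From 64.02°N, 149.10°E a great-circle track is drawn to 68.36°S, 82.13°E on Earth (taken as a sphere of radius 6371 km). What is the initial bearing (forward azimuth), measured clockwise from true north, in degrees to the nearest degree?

212°

Δλ = -66.970° = -1.1688 rad.
y = sin Δλ · cos φ₂ = (-0.9203)(0.3688) = -0.3394
x = cos φ₁ sin φ₂ − sin φ₁ cos φ₂ cos Δλ = (0.4381)(-0.9295) − (0.8989)(0.3688)(0.3912) = -0.5369
θ = atan2(y, x) = -147.70°; adding 360° gives 212°.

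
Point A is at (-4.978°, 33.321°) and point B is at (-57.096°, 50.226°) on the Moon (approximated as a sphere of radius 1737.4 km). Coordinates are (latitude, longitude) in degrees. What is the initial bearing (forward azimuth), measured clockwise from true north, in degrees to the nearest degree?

169°

Δλ = 16.905° = 0.2950 rad.
y = sin Δλ · cos φ₂ = (0.2908)(0.5432) = 0.1580
x = cos φ₁ sin φ₂ − sin φ₁ cos φ₂ cos Δλ = (0.9962)(-0.8396) − (-0.0868)(0.5432)(0.9568) = -0.7913
θ = atan2(y, x) = 168.71°, so the bearing is 169°.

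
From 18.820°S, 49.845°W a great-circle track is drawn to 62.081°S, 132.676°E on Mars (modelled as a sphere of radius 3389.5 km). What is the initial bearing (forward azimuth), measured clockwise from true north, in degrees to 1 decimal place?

Δλ = -177.479° = -3.0976 rad.
y = sin Δλ · cos φ₂ = (-0.0440)(0.4682) = -0.0206
x = cos φ₁ sin φ₂ − sin φ₁ cos φ₂ cos Δλ = (0.9465)(-0.8836) − (-0.3226)(0.4682)(-0.9990) = -0.9873
θ = atan2(y, x) = -178.80°; adding 360° gives 181.2°.

181.2°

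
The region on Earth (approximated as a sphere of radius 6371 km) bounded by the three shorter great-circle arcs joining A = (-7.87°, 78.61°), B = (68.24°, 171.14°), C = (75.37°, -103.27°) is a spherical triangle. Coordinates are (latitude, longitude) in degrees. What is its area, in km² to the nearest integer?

Side lengths (central angles): a = 0.4375, b = 1.9633, c = 1.7147 rad; semiperimeter s = 2.0577.
By l'Huilier's theorem, tan(E/4) = √[tan(s/2) tan((s−a)/2) tan((s−b)/2) tan((s−c)/2)], giving spherical excess E = 0.4757 rad.
Area = E·R² = 0.4757 × (6371)² ≈ 19309934 km².

19309934 km²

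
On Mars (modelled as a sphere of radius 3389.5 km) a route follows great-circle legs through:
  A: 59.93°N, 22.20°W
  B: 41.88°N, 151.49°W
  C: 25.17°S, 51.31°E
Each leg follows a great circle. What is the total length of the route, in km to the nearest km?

Leg A→B: central angle 1.2223 rad, distance 4143.0 km.
Leg B→C: central angle 2.7025 rad, distance 9160.0 km.
Total: 4143.0 + 9160.0 ≈ 13303 km.

13303 km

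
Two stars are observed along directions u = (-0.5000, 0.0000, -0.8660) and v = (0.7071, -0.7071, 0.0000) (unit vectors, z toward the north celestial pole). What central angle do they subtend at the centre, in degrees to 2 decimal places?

110.71°

u·v = -0.3535; |u| = 1.0000, |v| = 1.0000.
cos θ = (u·v)/(|u||v|) = -0.3536, so θ = 110.71°.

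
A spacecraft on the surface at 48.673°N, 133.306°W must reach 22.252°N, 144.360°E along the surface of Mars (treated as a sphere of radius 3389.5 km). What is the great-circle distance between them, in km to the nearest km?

4055 km

With latitudes φ₁ = 48.673°, φ₂ = 22.252° and longitude difference Δλ = -82.334°:
cos c = sin φ₁ sin φ₂ + cos φ₁ cos φ₂ cos Δλ = (0.7510)(0.3787) + (0.6604)(0.9255)(0.1334) = 0.36590,
so c = arccos(0.36590) = 1.19620 rad.
Distance = R·c = 3389.5 × 1.1962 ≈ 4055 km.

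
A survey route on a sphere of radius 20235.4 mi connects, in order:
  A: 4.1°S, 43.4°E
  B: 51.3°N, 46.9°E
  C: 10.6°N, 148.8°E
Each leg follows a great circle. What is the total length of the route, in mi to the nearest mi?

Leg A→B: central angle 0.9683 rad, distance 19594.4 mi.
Leg B→C: central angle 1.5540 rad, distance 31445.0 mi.
Total: 19594.4 + 31445.0 ≈ 51039 mi.

51039 mi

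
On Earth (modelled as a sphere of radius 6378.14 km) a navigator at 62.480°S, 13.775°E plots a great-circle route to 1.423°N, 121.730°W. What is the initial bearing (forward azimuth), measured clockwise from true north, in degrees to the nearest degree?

With φ₁ = -1.0905, φ₂ = 0.0248, Δλ = -2.3650 rad, the forward-azimuth formula gives
θ = atan2( sin Δλ cos φ₂ , cos φ₁ sin φ₂ − sin φ₁ cos φ₂ cos Δλ ) = atan2(-0.7006, -0.6209) = -131.55°.
Adding 360° brings this into [0°, 360°): 228°.

228°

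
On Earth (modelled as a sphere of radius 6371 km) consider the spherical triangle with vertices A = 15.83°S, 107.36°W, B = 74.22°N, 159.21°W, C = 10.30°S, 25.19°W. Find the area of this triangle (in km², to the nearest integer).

73591134 km²

Side lengths (central angles): a = 1.9369, b = 1.3921, c = 1.6719 rad; semiperimeter s = 2.5004.
By l'Huilier's theorem, tan(E/4) = √[tan(s/2) tan((s−a)/2) tan((s−b)/2) tan((s−c)/2)], giving spherical excess E = 1.8131 rad.
Area = E·R² = 1.8131 × (6371)² ≈ 73591134 km².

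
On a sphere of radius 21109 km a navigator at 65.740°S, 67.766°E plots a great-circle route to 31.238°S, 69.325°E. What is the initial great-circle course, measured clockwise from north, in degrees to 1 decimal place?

2.4°

Δλ = 1.559° = 0.0272 rad.
y = sin Δλ · cos φ₂ = (0.0272)(0.8550) = 0.0233
x = cos φ₁ sin φ₂ − sin φ₁ cos φ₂ cos Δλ = (0.4109)(-0.5186) − (-0.9117)(0.8550)(0.9996) = 0.5661
θ = atan2(y, x) = 2.35°, so the bearing is 2.4°.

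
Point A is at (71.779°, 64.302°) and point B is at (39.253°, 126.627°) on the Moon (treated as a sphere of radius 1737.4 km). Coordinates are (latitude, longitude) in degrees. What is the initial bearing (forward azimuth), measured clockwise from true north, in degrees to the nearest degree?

With φ₁ = 1.2528, φ₂ = 0.6851, Δλ = 1.0878 rad, the forward-azimuth formula gives
θ = atan2( sin Δλ cos φ₂ , cos φ₁ sin φ₂ − sin φ₁ cos φ₂ cos Δλ ) = atan2(0.6858, -0.1438) = 101.84°.
So the initial bearing is 102°.

102°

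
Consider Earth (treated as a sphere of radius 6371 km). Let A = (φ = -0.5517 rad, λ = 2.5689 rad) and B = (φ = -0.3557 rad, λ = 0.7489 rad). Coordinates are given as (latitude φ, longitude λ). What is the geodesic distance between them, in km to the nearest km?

10099 km

With latitudes φ₁ = -31.610°, φ₂ = -20.380° and longitude difference Δλ = -104.278°:
Haversine: a = sin²(Δφ/2) + cos φ₁ cos φ₂ sin²(Δλ/2) = 0.0096 + (0.8516)(0.9374)(0.6233) = 0.50718.
Central angle c = 2·arcsin(√a) = 1.58516 rad.
Distance = R·c = 6371 × 1.5852 ≈ 10099 km.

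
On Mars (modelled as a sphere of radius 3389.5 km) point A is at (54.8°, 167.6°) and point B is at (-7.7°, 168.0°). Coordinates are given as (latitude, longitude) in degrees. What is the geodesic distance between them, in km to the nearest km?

Let φ₁ = 0.9564 rad, φ₂ = -0.1344 rad, and Δλ = 0.0070 rad.
cos c = sin φ₁ sin φ₂ + cos φ₁ cos φ₂ cos Δλ = (0.8171)(-0.1340) + (0.5764)(0.9910)(1.0000) = 0.46173,
so c = arccos(0.46173) = 1.09085 rad.
Distance = R·c = 3389.5 × 1.0908 ≈ 3697 km.

3697 km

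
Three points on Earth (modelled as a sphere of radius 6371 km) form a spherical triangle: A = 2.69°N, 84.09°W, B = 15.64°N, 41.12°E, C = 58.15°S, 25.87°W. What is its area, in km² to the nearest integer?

Side lengths (central angles): a = 1.6012, b = 1.3308, c = 2.1436 rad; semiperimeter s = 2.5377.
By l'Huilier's theorem, tan(E/4) = √[tan(s/2) tan((s−a)/2) tan((s−b)/2) tan((s−c)/2)], giving spherical excess E = 1.7666 rad.
Area = E·R² = 1.7666 × (6371)² ≈ 71704778 km².

71704778 km²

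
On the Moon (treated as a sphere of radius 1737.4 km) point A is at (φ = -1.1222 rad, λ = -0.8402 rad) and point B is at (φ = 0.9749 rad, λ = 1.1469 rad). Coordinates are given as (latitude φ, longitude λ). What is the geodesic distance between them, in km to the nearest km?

In radians: φ₁ = -1.1222, φ₂ = 0.9749, Δλ = 113.852° = 1.9871 rad.
cos c = sin φ₁ sin φ₂ + cos φ₁ cos φ₂ cos Δλ = (-0.9011)(0.8276) + (0.4337)(0.5613)(-0.4044) = -0.84419,
so c = arccos(-0.84419) = 2.57585 rad.
Distance = R·c = 1737.4 × 2.5758 ≈ 4475 km.

4475 km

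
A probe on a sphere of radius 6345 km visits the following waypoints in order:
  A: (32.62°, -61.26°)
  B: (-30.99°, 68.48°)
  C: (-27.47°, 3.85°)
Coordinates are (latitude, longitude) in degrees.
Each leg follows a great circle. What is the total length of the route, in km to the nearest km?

21414 km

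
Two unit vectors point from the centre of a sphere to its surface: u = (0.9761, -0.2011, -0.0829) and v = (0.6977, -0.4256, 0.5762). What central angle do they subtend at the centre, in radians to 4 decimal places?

u·v = 0.7188; |u| = 1.0000, |v| = 1.0000.
cos θ = (u·v)/(|u||v|) = 0.7188, so θ = 0.7687 rad.

0.7687 rad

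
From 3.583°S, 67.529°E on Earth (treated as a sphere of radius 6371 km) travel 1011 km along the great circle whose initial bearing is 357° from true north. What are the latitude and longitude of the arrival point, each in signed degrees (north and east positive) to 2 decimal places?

5.50°, 67.05°

Angular distance δ = d/R = 1011/6371 = 0.15869 rad; initial bearing θ = 6.2308 rad.
sin φ₂ = sin φ₁ cos δ + cos φ₁ sin δ cos θ = (-0.0625)(0.9874) + (0.9980)(0.1580)(0.9986) = 0.0958, so φ₂ = 5.50°.
Δλ = atan2(sin θ sin δ cos φ₁, cos δ − sin φ₁ sin φ₂) = atan2(-0.0083, 0.9934) = -0.476°.
λ₂ = 67.529° − 0.476° = 67.05°.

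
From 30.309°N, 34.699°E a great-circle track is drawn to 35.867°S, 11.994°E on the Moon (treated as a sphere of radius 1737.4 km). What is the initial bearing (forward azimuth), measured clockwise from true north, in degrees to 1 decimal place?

Δλ = -22.705° = -0.3963 rad.
y = sin Δλ · cos φ₂ = (-0.3860)(0.8104) = -0.3128
x = cos φ₁ sin φ₂ − sin φ₁ cos φ₂ cos Δλ = (0.8633)(-0.5859) − (0.5047)(0.8104)(0.9225) = -0.8831
θ = atan2(y, x) = -160.50°; adding 360° gives 199.5°.

199.5°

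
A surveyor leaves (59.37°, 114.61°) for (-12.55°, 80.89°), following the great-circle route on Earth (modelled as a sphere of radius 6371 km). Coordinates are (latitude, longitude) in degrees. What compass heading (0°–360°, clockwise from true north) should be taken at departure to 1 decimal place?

213.8°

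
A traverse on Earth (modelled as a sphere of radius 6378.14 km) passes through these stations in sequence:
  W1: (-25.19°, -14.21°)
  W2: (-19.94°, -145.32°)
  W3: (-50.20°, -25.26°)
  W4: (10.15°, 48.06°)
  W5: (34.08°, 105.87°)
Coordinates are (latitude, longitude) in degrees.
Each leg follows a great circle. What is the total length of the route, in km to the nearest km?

Leg W1→W2: central angle 1.9978 rad, distance 12742.3 km.
Leg W2→W3: central angle 1.6102 rad, distance 10270.1 km.
Leg W3→W4: central angle 1.5253 rad, distance 9728.7 km.
Leg W4→W5: central angle 1.0086 rad, distance 6432.7 km.
Total: 12742.3 + 10270.1 + 9728.7 + 6432.7 ≈ 39174 km.

39174 km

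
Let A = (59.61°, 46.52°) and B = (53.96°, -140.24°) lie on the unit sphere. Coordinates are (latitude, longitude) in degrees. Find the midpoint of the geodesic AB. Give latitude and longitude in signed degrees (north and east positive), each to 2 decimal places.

86.42°, -174.94°

Central angle δ = 1.1572 rad. Interpolating on the sphere with fraction f = 0.5:
P = [sin((1−f)δ)·A + sin(fδ)·B] / sin δ = 0.5972·A + 0.5972·B in Cartesian coordinates,
giving P = (-0.0622, -0.0055, 0.9980), i.e. latitude 86.42°, longitude -174.94°.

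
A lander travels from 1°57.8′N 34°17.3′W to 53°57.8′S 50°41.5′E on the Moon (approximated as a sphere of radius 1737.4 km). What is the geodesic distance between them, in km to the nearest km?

Let φ₁ = 0.0343 rad, φ₂ = -0.9418 rad, and Δλ = 1.4832 rad.
cos c = sin φ₁ sin φ₂ + cos φ₁ cos φ₂ cos Δλ = (0.0343)(-0.8086) + (0.9994)(0.5883)(0.0875) = 0.02374,
so c = arccos(0.02374) = 1.54705 rad.
Distance = R·c = 1737.4 × 1.5470 ≈ 2688 km.

2688 km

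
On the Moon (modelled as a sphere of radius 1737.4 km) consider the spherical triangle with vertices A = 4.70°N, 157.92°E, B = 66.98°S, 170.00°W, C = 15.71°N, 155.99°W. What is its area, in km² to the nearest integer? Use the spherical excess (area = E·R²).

Side lengths (central angles): a = 1.4545, b = 0.8127, c = 1.3131 rad; semiperimeter s = 1.7902.
By l'Huilier's theorem, tan(E/4) = √[tan(s/2) tan((s−a)/2) tan((s−b)/2) tan((s−c)/2)], giving spherical excess E = 0.6553 rad.
Area = E·R² = 0.6553 × (1737.4)² ≈ 1978066 km².

1978066 km²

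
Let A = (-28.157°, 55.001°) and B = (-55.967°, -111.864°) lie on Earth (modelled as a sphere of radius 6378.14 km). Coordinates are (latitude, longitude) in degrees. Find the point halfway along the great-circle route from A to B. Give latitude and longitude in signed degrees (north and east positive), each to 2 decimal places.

-74.53°, 34.30°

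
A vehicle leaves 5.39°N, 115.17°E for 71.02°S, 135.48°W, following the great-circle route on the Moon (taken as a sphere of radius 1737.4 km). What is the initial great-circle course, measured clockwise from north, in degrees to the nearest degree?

162°

With φ₁ = 0.0941, φ₂ = -1.2395, Δλ = 1.9085 rad, the forward-azimuth formula gives
θ = atan2( sin Δλ cos φ₂ , cos φ₁ sin φ₂ − sin φ₁ cos φ₂ cos Δλ ) = atan2(0.3069, -0.9313) = 161.76°.
So the initial bearing is 162°.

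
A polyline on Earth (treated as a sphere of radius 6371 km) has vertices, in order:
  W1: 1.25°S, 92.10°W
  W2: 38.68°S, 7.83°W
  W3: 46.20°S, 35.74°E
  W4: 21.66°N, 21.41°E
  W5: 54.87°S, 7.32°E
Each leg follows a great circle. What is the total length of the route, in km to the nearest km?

29345 km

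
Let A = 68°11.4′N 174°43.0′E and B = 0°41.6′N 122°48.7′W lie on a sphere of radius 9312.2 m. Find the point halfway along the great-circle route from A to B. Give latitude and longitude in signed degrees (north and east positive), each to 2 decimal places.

The central angle between A and B is δ = 1.3868 rad.
With f = 0.5, the slerp weights are sin((1−f)δ)/sin δ = 0.6501 and sin(fδ)/sin δ = 0.6501.
Weighted sum of the unit vectors: (0.6501)·(-0.3700,0.0342,0.9284) + (0.6501)·(-0.5418,-0.8404,0.0121) = (-0.5928, -0.5241, 0.6115).
Converting back: φ = atan2(z, √(x²+y²)) = 37.70°, λ = atan2(y, x) = -138.52°.

37.70°, -138.52°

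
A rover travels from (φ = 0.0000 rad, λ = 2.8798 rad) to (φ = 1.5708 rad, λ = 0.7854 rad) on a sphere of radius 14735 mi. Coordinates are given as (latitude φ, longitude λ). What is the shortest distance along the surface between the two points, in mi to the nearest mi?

With latitudes φ₁ = 0.000°, φ₂ = 90.000° and longitude difference Δλ = -120.000°:
cos c = sin φ₁ sin φ₂ + cos φ₁ cos φ₂ cos Δλ = (0.0000)(1.0000) + (1.0000)(-0.0000)(-0.5000) = 0.00000,
so c = arccos(0.00000) = 1.57079 rad.
Distance = R·c = 14735 × 1.5708 ≈ 23146 mi.

23146 mi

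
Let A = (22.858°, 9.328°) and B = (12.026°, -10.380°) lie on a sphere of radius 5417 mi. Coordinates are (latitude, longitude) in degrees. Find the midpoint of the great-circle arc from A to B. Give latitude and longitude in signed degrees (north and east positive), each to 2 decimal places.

17.69°, -0.82°

Central angle δ = 0.3780 rad. Interpolating on the sphere with fraction f = 0.5:
P = [sin((1−f)δ)·A + sin(fδ)·B] / sin δ = 0.5091·A + 0.5091·B in Cartesian coordinates,
giving P = (0.9526, -0.0137, 0.3038), i.e. latitude 17.69°, longitude -0.82°.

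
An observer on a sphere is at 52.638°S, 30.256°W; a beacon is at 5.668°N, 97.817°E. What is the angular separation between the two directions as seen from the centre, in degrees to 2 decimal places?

With latitudes φ₁ = -52.638°, φ₂ = 5.668° and longitude difference Δλ = 128.073°:
Haversine: a = sin²(Δφ/2) + cos φ₁ cos φ₂ sin²(Δλ/2) = 0.2373 + (0.6068)(0.9951)(0.8083) = 0.72545.
Central angle c = 2·arcsin(√a) = 2.03856 rad.
So the angular separation is 116.80°.

116.80°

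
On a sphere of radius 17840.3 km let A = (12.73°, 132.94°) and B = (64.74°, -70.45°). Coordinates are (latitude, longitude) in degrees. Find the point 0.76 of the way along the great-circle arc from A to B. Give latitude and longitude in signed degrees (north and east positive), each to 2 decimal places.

80.30°, -143.31°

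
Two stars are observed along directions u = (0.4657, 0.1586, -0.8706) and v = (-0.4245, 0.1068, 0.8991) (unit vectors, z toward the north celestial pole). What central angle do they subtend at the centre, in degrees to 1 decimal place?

u·v = -0.9635; |u| = 1.0000, |v| = 1.0000.
cos θ = (u·v)/(|u||v|) = -0.9635, so θ = 164.5°.

164.5°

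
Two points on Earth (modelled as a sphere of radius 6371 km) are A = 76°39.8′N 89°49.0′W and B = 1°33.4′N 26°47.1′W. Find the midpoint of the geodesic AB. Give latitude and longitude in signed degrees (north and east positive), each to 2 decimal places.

41.68°, -37.33°

Central angle δ = 1.4394 rad. Interpolating on the sphere with fraction f = 0.5:
P = [sin((1−f)δ)·A + sin(fδ)·B] / sin δ = 0.6649·A + 0.6649·B in Cartesian coordinates,
giving P = (0.5938, -0.4529, 0.6650), i.e. latitude 41.68°, longitude -37.33°.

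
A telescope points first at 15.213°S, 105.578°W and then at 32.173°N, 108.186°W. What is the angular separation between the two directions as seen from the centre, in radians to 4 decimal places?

0.8282 rad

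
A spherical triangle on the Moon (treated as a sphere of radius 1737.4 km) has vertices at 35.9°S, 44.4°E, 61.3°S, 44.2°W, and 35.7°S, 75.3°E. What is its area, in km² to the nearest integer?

Side lengths (central angles): a = 1.2453, b = 0.4356, c = 1.0194 rad; semiperimeter s = 1.3501.
By l'Huilier's theorem, tan(E/4) = √[tan(s/2) tan((s−a)/2) tan((s−b)/2) tan((s−c)/2)], giving spherical excess E = 0.2347 rad.
Area = E·R² = 0.2347 × (1737.4)² ≈ 708420 km².

708420 km²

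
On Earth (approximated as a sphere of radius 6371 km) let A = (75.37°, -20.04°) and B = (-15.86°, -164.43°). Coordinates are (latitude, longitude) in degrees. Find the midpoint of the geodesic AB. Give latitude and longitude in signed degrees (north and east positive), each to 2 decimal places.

The central angle between A and B is δ = 2.0510 rad.
With f = 0.5, the slerp weights are sin((1−f)δ)/sin δ = 0.9640 and sin(fδ)/sin δ = 0.9640.
Weighted sum of the unit vectors: (0.9640)·(0.2373,-0.0866,0.9676) + (0.9640)·(-0.9266,-0.2582,-0.2733) = (-0.6645, -0.3323, 0.6693).
Converting back: φ = atan2(z, √(x²+y²)) = 42.01°, λ = atan2(y, x) = -153.43°.

42.01°, -153.43°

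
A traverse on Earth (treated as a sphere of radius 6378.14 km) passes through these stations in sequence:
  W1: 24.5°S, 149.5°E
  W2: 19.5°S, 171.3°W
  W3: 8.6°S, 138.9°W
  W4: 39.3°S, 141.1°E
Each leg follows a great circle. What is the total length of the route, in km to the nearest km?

16320 km

Leg W1→W2: central angle 0.6382 rad, distance 4070.7 km.
Leg W2→W3: central angle 0.5793 rad, distance 3694.6 km.
Leg W3→W4: central angle 1.3412 rad, distance 8554.4 km.
Total: 4070.7 + 3694.6 + 8554.4 ≈ 16320 km.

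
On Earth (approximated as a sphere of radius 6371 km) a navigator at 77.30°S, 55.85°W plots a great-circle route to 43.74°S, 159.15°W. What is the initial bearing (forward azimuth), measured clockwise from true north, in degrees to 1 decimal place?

245.9°

With φ₁ = -1.3491, φ₂ = -0.7634, Δλ = -1.8029 rad, the forward-azimuth formula gives
θ = atan2( sin Δλ cos φ₂ , cos φ₁ sin φ₂ − sin φ₁ cos φ₂ cos Δλ ) = atan2(-0.7031, -0.3141) = -114.07°.
Adding 360° brings this into [0°, 360°): 245.9°.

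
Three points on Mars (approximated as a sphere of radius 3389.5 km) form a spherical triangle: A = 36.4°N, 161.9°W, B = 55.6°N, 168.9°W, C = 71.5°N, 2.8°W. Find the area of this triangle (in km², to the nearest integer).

816651 km²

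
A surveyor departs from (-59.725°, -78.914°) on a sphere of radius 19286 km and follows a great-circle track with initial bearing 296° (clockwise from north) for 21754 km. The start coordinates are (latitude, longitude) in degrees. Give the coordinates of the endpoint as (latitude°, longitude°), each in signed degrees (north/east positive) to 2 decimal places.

Angular distance δ = d/R = 21754/19286 = 1.12797 rad; initial bearing θ = 5.1662 rad.
sin φ₂ = sin φ₁ cos δ + cos φ₁ sin δ cos θ = (-0.8636)(0.4285) + (0.5042)(0.9035)(0.4384) = -0.1704, so φ₂ = -9.81°.
Δλ = atan2(sin θ sin δ cos φ₁, cos δ − sin φ₁ sin φ₂) = atan2(-0.4094, 0.2814) = -55.502°.
λ₂ = -78.914° − 55.502° = -134.42°.

-9.81°, -134.42°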